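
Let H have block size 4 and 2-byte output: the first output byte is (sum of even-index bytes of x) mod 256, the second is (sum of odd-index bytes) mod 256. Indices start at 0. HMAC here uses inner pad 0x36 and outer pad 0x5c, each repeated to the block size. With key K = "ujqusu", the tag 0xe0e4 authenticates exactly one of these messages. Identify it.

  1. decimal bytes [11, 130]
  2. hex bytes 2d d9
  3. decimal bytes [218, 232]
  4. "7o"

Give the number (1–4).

3

Key "ujqusu" = 75 6a 71 75 73 75 is 6 bytes > B = 4, so hash it first: H(key) = 59 54, then zero-pad to 4 bytes: K' = 59 54 00 00.
K' ⊕ ipad = 6f 62 36 36; K' ⊕ opad = 05 08 5c 5c.
m1: inner = H(6f 62 36 36 0b 82) = b0 1a; tag = H(05 08 5c 5c b0 1a) = 117e
m2: inner = H(6f 62 36 36 2d d9) = d2 71; tag = H(05 08 5c 5c d2 71) = 33d5
m3: inner = H(6f 62 36 36 da e8) = 7f 80; tag = H(05 08 5c 5c 7f 80) = e0e4 ← matches
m4: inner = H(6f 62 36 36 37 6f) = dc 07; tag = H(05 08 5c 5c dc 07) = 3d6b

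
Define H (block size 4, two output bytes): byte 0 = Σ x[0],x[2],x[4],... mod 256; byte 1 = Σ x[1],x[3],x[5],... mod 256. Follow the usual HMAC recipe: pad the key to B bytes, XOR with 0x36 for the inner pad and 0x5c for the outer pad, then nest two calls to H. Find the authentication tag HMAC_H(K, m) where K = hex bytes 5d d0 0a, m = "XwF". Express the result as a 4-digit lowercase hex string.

9c7b

Key hex bytes 5d d0 0a is 3 bytes ≤ B = 4; zero-pad to 4 bytes: K' = 5d d0 0a 00.
K' ⊕ ipad = 6b e6 3c 36.  K' ⊕ opad = 01 8c 56 5c.
Inner input = (K'⊕ipad) ∥ m = 6b e6 3c 36 ∥ 58 77 46.
Inner hash: even-index sum = 325 mod 256 = 69; odd-index sum = 403 mod 256 = 147 → 45 93.
Outer input = (K'⊕opad) ∥ inner = 01 8c 56 5c ∥ 45 93.
Outer hash (tag): even-index sum = 156 mod 256 = 156; odd-index sum = 379 mod 256 = 123 → 9c 7b.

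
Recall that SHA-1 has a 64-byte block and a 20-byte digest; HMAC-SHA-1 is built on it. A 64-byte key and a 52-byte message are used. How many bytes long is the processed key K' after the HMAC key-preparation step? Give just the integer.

64

Key is 64 ≤ 64 bytes, zero-padded: |K'| = 64.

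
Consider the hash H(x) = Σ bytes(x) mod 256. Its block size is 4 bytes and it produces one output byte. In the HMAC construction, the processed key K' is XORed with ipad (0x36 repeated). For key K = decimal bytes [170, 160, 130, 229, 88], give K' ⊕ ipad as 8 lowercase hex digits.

Key decimal bytes [170, 160, 130, 229, 88] = aa a0 82 e5 58 is 5 bytes > B = 4, so hash it first: H(key) = 09, then zero-pad to 4 bytes: K' = 09 00 00 00.
XOR each byte with 0x36: 09⊕36=3f, 00⊕36=36, 00⊕36=36, 00⊕36=36.

3f363636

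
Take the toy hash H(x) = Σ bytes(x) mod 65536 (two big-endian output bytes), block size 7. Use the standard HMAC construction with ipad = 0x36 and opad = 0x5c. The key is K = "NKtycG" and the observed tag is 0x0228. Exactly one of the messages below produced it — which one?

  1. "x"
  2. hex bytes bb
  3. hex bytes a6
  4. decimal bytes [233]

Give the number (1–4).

1

Key "NKtycG" = 4e 4b 74 79 63 47 is 6 bytes ≤ B = 7; zero-pad to 7 bytes: K' = 4e 4b 74 79 63 47 00.
K' ⊕ ipad = 78 7d 42 4f 55 71 36; K' ⊕ opad = 12 17 28 25 3f 1b 5c.
m1: inner = H(78 7d 42 4f 55 71 36 78) = 02 fa; tag = H(12 17 28 25 3f 1b 5c 02 fa) = 0228 ← matches
m2: inner = H(78 7d 42 4f 55 71 36 bb) = 03 3d; tag = H(12 17 28 25 3f 1b 5c 03 3d) = 016c
m3: inner = H(78 7d 42 4f 55 71 36 a6) = 03 28; tag = H(12 17 28 25 3f 1b 5c 03 28) = 0157
m4: inner = H(78 7d 42 4f 55 71 36 e9) = 03 6b; tag = H(12 17 28 25 3f 1b 5c 03 6b) = 019a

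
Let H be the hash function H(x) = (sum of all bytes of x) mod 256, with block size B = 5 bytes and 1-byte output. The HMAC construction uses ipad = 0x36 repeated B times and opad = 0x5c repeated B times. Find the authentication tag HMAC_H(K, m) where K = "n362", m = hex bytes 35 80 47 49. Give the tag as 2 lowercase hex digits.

b1

Key "n362" = 6e 33 36 32 is 4 bytes ≤ B = 5; zero-pad to 5 bytes: K' = 6e 33 36 32 00.
K' ⊕ ipad = 58 05 00 04 36.  K' ⊕ opad = 32 6f 6a 6e 5c.
Inner input = (K'⊕ipad) ∥ m = 58 05 00 04 36 ∥ 35 80 47 49.
Inner hash: sum = 88+5+0+4+54+53+128+71+73 = 476; mod 256 = 220 → dc.
Outer input = (K'⊕opad) ∥ inner = 32 6f 6a 6e 5c ∥ dc.
Outer hash (tag): sum = 50+111+106+110+92+220 = 689; mod 256 = 177 → b1.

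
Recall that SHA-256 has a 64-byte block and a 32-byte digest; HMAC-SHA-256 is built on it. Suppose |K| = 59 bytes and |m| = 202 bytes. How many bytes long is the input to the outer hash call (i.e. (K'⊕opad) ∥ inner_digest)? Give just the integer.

Key is 59 ≤ 64 bytes, zero-padded: |K'| = 64.
Outer input = (K'⊕opad) ∥ H(inner) → 64 + 32 = 96 bytes.

96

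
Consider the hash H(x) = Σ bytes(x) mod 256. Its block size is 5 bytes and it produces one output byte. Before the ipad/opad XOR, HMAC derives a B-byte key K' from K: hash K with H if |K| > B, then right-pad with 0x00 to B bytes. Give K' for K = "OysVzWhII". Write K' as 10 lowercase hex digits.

|K| = 9 > B = 5, so first hash the key.
H(K): sum = 79+121+115+86+122+87+104+73+73 = 860; mod 256 = 92 → 5c.
Zero-pad H(K) = 5c to 5 bytes: K' = 5c 00 00 00 00.

5c00000000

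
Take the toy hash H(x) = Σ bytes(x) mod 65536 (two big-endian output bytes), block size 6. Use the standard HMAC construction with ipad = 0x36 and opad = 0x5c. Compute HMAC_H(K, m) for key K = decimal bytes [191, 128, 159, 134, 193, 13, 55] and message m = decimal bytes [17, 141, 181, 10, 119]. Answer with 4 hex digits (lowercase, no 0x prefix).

0247

Key decimal bytes [191, 128, 159, 134, 193, 13, 55] = bf 80 9f 86 c1 0d 37 is 7 bytes > B = 6, so hash it first: H(key) = 03 69, then zero-pad to 6 bytes: K' = 03 69 00 00 00 00.
K' ⊕ ipad = 35 5f 36 36 36 36.  K' ⊕ opad = 5f 35 5c 5c 5c 5c.
Inner input = (K'⊕ipad) ∥ m = 35 5f 36 36 36 36 ∥ 11 8d b5 0a 77.
Inner hash: sum = 53+95+54+54+54+54+17+141+181+10+119 = 832 → 03 40.
Outer input = (K'⊕opad) ∥ inner = 5f 35 5c 5c 5c 5c ∥ 03 40.
Outer hash (tag): sum = 95+53+92+92+92+92+3+64 = 583 → 02 47.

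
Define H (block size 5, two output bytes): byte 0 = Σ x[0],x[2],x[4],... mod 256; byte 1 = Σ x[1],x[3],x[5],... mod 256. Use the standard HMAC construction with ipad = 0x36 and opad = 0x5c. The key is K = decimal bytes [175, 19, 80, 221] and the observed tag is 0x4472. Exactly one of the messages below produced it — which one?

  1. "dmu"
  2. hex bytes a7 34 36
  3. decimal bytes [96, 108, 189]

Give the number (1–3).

Key decimal bytes [175, 19, 80, 221] = af 13 50 dd is 4 bytes ≤ B = 5; zero-pad to 5 bytes: K' = af 13 50 dd 00.
K' ⊕ ipad = 99 25 66 eb 36; K' ⊕ opad = f3 4f 0c 81 5c.
m1: inner = H(99 25 66 eb 36 64 6d 75) = a2 e9; tag = H(f3 4f 0c 81 5c a2 e9) = 4472 ← matches
m2: inner = H(99 25 66 eb 36 a7 34 36) = 69 ed; tag = H(f3 4f 0c 81 5c 69 ed) = 4839
m3: inner = H(99 25 66 eb 36 60 6c bd) = a1 2d; tag = H(f3 4f 0c 81 5c a1 2d) = 8871

1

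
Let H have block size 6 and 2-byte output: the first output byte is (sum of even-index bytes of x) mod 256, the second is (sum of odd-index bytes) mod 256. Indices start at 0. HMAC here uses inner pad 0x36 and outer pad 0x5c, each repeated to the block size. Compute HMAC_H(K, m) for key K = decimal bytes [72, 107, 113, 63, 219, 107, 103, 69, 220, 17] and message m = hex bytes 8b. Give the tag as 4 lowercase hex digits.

1bb8

Key decimal bytes [72, 107, 113, 63, 219, 107, 103, 69, 220, 17] = 48 6b 71 3f db 6b 67 45 dc 11 is 10 bytes > B = 6, so hash it first: H(key) = d7 6b, then zero-pad to 6 bytes: K' = d7 6b 00 00 00 00.
K' ⊕ ipad = e1 5d 36 36 36 36.  K' ⊕ opad = 8b 37 5c 5c 5c 5c.
Inner input = (K'⊕ipad) ∥ m = e1 5d 36 36 36 36 ∥ 8b.
Inner hash: even-index sum = 472 mod 256 = 216; odd-index sum = 201 mod 256 = 201 → d8 c9.
Outer input = (K'⊕opad) ∥ inner = 8b 37 5c 5c 5c 5c ∥ d8 c9.
Outer hash (tag): even-index sum = 539 mod 256 = 27; odd-index sum = 440 mod 256 = 184 → 1b b8.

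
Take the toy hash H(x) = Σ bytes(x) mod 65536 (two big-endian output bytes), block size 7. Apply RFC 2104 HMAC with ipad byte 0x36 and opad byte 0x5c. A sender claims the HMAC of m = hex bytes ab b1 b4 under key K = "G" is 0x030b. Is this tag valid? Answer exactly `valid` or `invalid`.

Key "G" = 47 is 1 byte ≤ B = 7; zero-pad to 7 bytes: K' = 47 00 00 00 00 00 00.
K' ⊕ ipad = 71 36 36 36 36 36 36; K' ⊕ opad = 1b 5c 5c 5c 5c 5c 5c.
Inner hash: sum = 113+54+54+54+54+54+54+171+177+180 = 965 → 03 c5.
Outer hash (recomputed tag): sum = 27+92+92+92+92+92+92+3+197 = 779 → 03 0b.
Recomputed tag = 030b; claimed = 030b → match.

valid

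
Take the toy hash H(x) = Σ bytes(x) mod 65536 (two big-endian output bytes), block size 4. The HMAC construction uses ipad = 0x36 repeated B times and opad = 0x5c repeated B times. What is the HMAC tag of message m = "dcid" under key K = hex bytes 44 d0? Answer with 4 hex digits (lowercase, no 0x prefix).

Key hex bytes 44 d0 is 2 bytes ≤ B = 4; zero-pad to 4 bytes: K' = 44 d0 00 00.
K' ⊕ ipad = 72 e6 36 36.  K' ⊕ opad = 18 8c 5c 5c.
Inner input = (K'⊕ipad) ∥ m = 72 e6 36 36 ∥ 64 63 69 64.
Inner hash: sum = 114+230+54+54+100+99+105+100 = 856 → 03 58.
Outer input = (K'⊕opad) ∥ inner = 18 8c 5c 5c ∥ 03 58.
Outer hash (tag): sum = 24+140+92+92+3+88 = 439 → 01 b7.

01b7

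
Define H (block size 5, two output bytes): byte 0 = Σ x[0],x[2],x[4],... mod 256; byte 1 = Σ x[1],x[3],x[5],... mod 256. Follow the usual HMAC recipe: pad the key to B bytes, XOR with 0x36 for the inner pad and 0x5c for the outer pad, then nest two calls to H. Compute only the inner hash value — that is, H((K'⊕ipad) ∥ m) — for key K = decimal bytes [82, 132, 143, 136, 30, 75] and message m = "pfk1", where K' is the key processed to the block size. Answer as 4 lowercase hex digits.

Key decimal bytes [82, 132, 143, 136, 30, 75] = 52 84 8f 88 1e 4b is 6 bytes > B = 5, so hash it first: H(key) = ff 57, then zero-pad to 5 bytes: K' = ff 57 00 00 00.
K' ⊕ ipad = c9 61 36 36 36.
Inner input = c9 61 36 36 36 ∥ 70 66 6b 31.
Inner hash: even-index sum = 460 mod 256 = 204; odd-index sum = 370 mod 256 = 114 → cc 72.

cc72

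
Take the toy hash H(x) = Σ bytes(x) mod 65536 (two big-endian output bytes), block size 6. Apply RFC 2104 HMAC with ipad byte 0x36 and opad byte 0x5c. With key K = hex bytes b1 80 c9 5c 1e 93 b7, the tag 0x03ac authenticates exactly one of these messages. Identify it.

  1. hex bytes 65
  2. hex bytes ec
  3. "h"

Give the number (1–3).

1

Key hex bytes b1 80 c9 5c 1e 93 b7 is 7 bytes > B = 6, so hash it first: H(key) = 03 be, then zero-pad to 6 bytes: K' = 03 be 00 00 00 00.
K' ⊕ ipad = 35 88 36 36 36 36; K' ⊕ opad = 5f e2 5c 5c 5c 5c.
m1: inner = H(35 88 36 36 36 36 65) = 01 fa; tag = H(5f e2 5c 5c 5c 5c 01 fa) = 03ac ← matches
m2: inner = H(35 88 36 36 36 36 ec) = 02 81; tag = H(5f e2 5c 5c 5c 5c 02 81) = 0334
m3: inner = H(35 88 36 36 36 36 68) = 01 fd; tag = H(5f e2 5c 5c 5c 5c 01 fd) = 03af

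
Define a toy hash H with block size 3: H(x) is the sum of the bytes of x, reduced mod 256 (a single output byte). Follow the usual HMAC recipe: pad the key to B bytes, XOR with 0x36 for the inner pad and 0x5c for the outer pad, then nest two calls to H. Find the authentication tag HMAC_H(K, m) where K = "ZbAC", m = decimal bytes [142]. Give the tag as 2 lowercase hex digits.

Key "ZbAC" = 5a 62 41 43 is 4 bytes > B = 3, so hash it first: H(key) = 40, then zero-pad to 3 bytes: K' = 40 00 00.
K' ⊕ ipad = 76 36 36.  K' ⊕ opad = 1c 5c 5c.
Inner input = (K'⊕ipad) ∥ m = 76 36 36 ∥ 8e.
Inner hash: sum = 118+54+54+142 = 368; mod 256 = 112 → 70.
Outer input = (K'⊕opad) ∥ inner = 1c 5c 5c ∥ 70.
Outer hash (tag): sum = 28+92+92+112 = 324; mod 256 = 68 → 44.

44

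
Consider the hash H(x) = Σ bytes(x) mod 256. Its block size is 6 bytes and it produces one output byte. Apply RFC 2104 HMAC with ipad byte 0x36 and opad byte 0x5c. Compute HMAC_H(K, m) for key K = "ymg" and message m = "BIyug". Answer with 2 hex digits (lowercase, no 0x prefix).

Key "ymg" = 79 6d 67 is 3 bytes ≤ B = 6; zero-pad to 6 bytes: K' = 79 6d 67 00 00 00.
K' ⊕ ipad = 4f 5b 51 36 36 36.  K' ⊕ opad = 25 31 3b 5c 5c 5c.
Inner input = (K'⊕ipad) ∥ m = 4f 5b 51 36 36 36 ∥ 42 49 79 75 67.
Inner hash: sum = 79+91+81+54+54+54+66+73+121+117+103 = 893; mod 256 = 125 → 7d.
Outer input = (K'⊕opad) ∥ inner = 25 31 3b 5c 5c 5c ∥ 7d.
Outer hash (tag): sum = 37+49+59+92+92+92+125 = 546; mod 256 = 34 → 22.

22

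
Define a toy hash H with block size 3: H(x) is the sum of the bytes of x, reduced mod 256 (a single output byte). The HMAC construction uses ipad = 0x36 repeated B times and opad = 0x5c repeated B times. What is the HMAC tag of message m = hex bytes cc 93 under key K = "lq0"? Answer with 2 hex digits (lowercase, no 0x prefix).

Key "lq0" = 6c 71 30 is exactly B = 3 bytes: K' = 6c 71 30.
K' ⊕ ipad = 5a 47 06.  K' ⊕ opad = 30 2d 6c.
Inner input = (K'⊕ipad) ∥ m = 5a 47 06 ∥ cc 93.
Inner hash: sum = 90+71+6+204+147 = 518; mod 256 = 6 → 06.
Outer input = (K'⊕opad) ∥ inner = 30 2d 6c ∥ 06.
Outer hash (tag): sum = 48+45+108+6 = 207 → cf.

cf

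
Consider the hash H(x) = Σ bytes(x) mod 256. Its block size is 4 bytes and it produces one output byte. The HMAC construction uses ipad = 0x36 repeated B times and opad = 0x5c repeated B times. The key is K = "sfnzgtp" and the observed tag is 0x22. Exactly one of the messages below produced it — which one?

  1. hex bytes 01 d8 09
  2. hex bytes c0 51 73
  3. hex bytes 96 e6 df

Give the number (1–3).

1

Key "sfnzgtp" = 73 66 6e 7a 67 74 70 is 7 bytes > B = 4, so hash it first: H(key) = 0c, then zero-pad to 4 bytes: K' = 0c 00 00 00.
K' ⊕ ipad = 3a 36 36 36; K' ⊕ opad = 50 5c 5c 5c.
m1: inner = H(3a 36 36 36 01 d8 09) = be; tag = H(50 5c 5c 5c be) = 22 ← matches
m2: inner = H(3a 36 36 36 c0 51 73) = 60; tag = H(50 5c 5c 5c 60) = c4
m3: inner = H(3a 36 36 36 96 e6 df) = 37; tag = H(50 5c 5c 5c 37) = 9b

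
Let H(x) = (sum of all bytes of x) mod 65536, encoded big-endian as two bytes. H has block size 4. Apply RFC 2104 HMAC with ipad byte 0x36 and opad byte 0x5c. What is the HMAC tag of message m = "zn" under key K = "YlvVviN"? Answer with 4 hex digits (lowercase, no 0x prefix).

020a

Key "YlvVviN" = 59 6c 76 56 76 69 4e is 7 bytes > B = 4, so hash it first: H(key) = 02 be, then zero-pad to 4 bytes: K' = 02 be 00 00.
K' ⊕ ipad = 34 88 36 36.  K' ⊕ opad = 5e e2 5c 5c.
Inner input = (K'⊕ipad) ∥ m = 34 88 36 36 ∥ 7a 6e.
Inner hash: sum = 52+136+54+54+122+110 = 528 → 02 10.
Outer input = (K'⊕opad) ∥ inner = 5e e2 5c 5c ∥ 02 10.
Outer hash (tag): sum = 94+226+92+92+2+16 = 522 → 02 0a.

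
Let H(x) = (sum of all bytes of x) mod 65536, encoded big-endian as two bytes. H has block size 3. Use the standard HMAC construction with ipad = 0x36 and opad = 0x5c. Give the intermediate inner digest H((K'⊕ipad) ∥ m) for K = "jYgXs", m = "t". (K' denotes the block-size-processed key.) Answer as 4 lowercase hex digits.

01a4

Key "jYgXs" = 6a 59 67 58 73 is 5 bytes > B = 3, so hash it first: H(key) = 01 f5, then zero-pad to 3 bytes: K' = 01 f5 00.
K' ⊕ ipad = 37 c3 36.
Inner input = 37 c3 36 ∥ 74.
Inner hash: sum = 55+195+54+116 = 420 → 01 a4.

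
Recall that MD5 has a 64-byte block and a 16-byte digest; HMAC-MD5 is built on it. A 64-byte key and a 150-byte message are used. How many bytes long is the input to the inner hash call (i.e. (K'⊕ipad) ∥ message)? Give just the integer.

Key is 64 ≤ 64 bytes, zero-padded: |K'| = 64.
Inner input = (K'⊕ipad) ∥ m → 64 + 150 = 214 bytes.

214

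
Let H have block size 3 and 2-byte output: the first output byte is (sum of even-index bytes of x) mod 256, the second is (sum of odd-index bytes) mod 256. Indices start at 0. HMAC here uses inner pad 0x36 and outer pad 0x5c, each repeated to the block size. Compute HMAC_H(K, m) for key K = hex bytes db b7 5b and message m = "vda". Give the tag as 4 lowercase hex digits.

Key hex bytes db b7 5b is exactly B = 3 bytes: K' = db b7 5b.
K' ⊕ ipad = ed 81 6d.  K' ⊕ opad = 87 eb 07.
Inner input = (K'⊕ipad) ∥ m = ed 81 6d ∥ 76 64 61.
Inner hash: even-index sum = 446 mod 256 = 190; odd-index sum = 344 mod 256 = 88 → be 58.
Outer input = (K'⊕opad) ∥ inner = 87 eb 07 ∥ be 58.
Outer hash (tag): even-index sum = 230 mod 256 = 230; odd-index sum = 425 mod 256 = 169 → e6 a9.

e6a9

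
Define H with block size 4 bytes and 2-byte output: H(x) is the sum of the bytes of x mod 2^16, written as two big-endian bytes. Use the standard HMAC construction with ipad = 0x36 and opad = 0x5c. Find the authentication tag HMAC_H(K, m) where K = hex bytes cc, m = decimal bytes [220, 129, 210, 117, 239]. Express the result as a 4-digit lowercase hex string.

01d8

Key hex bytes cc is 1 byte ≤ B = 4; zero-pad to 4 bytes: K' = cc 00 00 00.
K' ⊕ ipad = fa 36 36 36.  K' ⊕ opad = 90 5c 5c 5c.
Inner input = (K'⊕ipad) ∥ m = fa 36 36 36 ∥ dc 81 d2 75 ef.
Inner hash: sum = 250+54+54+54+220+129+210+117+239 = 1327 → 05 2f.
Outer input = (K'⊕opad) ∥ inner = 90 5c 5c 5c ∥ 05 2f.
Outer hash (tag): sum = 144+92+92+92+5+47 = 472 → 01 d8.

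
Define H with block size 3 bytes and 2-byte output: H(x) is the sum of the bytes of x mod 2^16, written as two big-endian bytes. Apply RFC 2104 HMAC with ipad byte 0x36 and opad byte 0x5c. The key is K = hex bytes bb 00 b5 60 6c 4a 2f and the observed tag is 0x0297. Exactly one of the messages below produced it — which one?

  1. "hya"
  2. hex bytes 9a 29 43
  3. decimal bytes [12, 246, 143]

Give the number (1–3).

Key hex bytes bb 00 b5 60 6c 4a 2f is 7 bytes > B = 3, so hash it first: H(key) = 02 b5, then zero-pad to 3 bytes: K' = 02 b5 00.
K' ⊕ ipad = 34 83 36; K' ⊕ opad = 5e e9 5c.
m1: inner = H(34 83 36 68 79 61) = 02 2f; tag = H(5e e9 5c 02 2f) = 01d4
m2: inner = H(34 83 36 9a 29 43) = 01 f3; tag = H(5e e9 5c 01 f3) = 0297 ← matches
m3: inner = H(34 83 36 0c f6 8f) = 02 7e; tag = H(5e e9 5c 02 7e) = 0223

2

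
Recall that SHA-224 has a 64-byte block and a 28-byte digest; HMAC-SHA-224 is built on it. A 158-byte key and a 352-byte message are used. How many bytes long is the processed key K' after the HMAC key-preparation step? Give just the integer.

64

Key is 158 > 64 bytes, so it is hashed to 28 bytes then zero-padded to 64: |K'| = 64.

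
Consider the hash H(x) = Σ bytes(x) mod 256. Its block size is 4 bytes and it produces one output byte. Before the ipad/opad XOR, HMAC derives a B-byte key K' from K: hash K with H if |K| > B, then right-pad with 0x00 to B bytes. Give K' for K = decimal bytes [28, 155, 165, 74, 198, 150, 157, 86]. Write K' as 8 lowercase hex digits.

|K| = 8 > B = 4, so first hash the key.
H(K): sum = 28+155+165+74+198+150+157+86 = 1013; mod 256 = 245 → f5.
Zero-pad H(K) = f5 to 4 bytes: K' = f5 00 00 00.

f5000000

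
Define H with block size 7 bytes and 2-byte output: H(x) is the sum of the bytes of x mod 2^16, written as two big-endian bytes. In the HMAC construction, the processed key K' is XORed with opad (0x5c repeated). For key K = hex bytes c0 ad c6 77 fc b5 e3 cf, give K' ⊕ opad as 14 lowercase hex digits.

Key hex bytes c0 ad c6 77 fc b5 e3 cf is 8 bytes > B = 7, so hash it first: H(key) = 06 0d, then zero-pad to 7 bytes: K' = 06 0d 00 00 00 00 00.
XOR each byte with 0x5c: 06⊕5c=5a, 0d⊕5c=51, 00⊕5c=5c, 00⊕5c=5c, 00⊕5c=5c, 00⊕5c=5c, 00⊕5c=5c.

5a515c5c5c5c5c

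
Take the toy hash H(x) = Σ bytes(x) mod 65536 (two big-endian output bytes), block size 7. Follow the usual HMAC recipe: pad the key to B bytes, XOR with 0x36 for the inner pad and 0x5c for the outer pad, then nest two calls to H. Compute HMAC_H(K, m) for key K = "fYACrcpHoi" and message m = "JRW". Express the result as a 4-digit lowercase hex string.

03f5

Key "fYACrcpHoi" = 66 59 41 43 72 63 70 48 6f 69 is 10 bytes > B = 7, so hash it first: H(key) = 03 a8, then zero-pad to 7 bytes: K' = 03 a8 00 00 00 00 00.
K' ⊕ ipad = 35 9e 36 36 36 36 36.  K' ⊕ opad = 5f f4 5c 5c 5c 5c 5c.
Inner input = (K'⊕ipad) ∥ m = 35 9e 36 36 36 36 36 ∥ 4a 52 57.
Inner hash: sum = 53+158+54+54+54+54+54+74+82+87 = 724 → 02 d4.
Outer input = (K'⊕opad) ∥ inner = 5f f4 5c 5c 5c 5c 5c ∥ 02 d4.
Outer hash (tag): sum = 95+244+92+92+92+92+92+2+212 = 1013 → 03 f5.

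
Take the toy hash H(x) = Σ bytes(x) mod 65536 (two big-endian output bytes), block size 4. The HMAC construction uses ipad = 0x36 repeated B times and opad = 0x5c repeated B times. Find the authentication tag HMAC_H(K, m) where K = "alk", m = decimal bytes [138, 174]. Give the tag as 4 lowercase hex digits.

017e

Key "alk" = 61 6c 6b is 3 bytes ≤ B = 4; zero-pad to 4 bytes: K' = 61 6c 6b 00.
K' ⊕ ipad = 57 5a 5d 36.  K' ⊕ opad = 3d 30 37 5c.
Inner input = (K'⊕ipad) ∥ m = 57 5a 5d 36 ∥ 8a ae.
Inner hash: sum = 87+90+93+54+138+174 = 636 → 02 7c.
Outer input = (K'⊕opad) ∥ inner = 3d 30 37 5c ∥ 02 7c.
Outer hash (tag): sum = 61+48+55+92+2+124 = 382 → 01 7e.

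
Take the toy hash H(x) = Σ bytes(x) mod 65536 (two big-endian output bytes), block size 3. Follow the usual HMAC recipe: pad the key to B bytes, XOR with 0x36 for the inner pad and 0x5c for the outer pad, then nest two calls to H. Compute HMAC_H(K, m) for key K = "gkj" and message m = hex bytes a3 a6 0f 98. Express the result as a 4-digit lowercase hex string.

Key "gkj" = 67 6b 6a is exactly B = 3 bytes: K' = 67 6b 6a.
K' ⊕ ipad = 51 5d 5c.  K' ⊕ opad = 3b 37 36.
Inner input = (K'⊕ipad) ∥ m = 51 5d 5c ∥ a3 a6 0f 98.
Inner hash: sum = 81+93+92+163+166+15+152 = 762 → 02 fa.
Outer input = (K'⊕opad) ∥ inner = 3b 37 36 ∥ 02 fa.
Outer hash (tag): sum = 59+55+54+2+250 = 420 → 01 a4.

01a4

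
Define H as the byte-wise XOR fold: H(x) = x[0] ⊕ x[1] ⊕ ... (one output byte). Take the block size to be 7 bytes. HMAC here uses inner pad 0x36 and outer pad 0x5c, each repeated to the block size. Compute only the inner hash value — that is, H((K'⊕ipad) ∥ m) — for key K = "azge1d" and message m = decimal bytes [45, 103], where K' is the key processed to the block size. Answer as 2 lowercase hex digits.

Key "azge1d" = 61 7a 67 65 31 64 is 6 bytes ≤ B = 7; zero-pad to 7 bytes: K' = 61 7a 67 65 31 64 00.
K' ⊕ ipad = 57 4c 51 53 07 52 36.
Inner input = 57 4c 51 53 07 52 36 ∥ 2d 67.
Inner hash: XOR 57⊕4c⊕51⊕53⊕07⊕52⊕36⊕2d⊕67 = 30.

30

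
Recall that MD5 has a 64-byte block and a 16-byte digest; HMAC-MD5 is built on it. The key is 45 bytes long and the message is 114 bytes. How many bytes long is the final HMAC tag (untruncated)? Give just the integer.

The tag is one MD5 digest: 16 bytes.

16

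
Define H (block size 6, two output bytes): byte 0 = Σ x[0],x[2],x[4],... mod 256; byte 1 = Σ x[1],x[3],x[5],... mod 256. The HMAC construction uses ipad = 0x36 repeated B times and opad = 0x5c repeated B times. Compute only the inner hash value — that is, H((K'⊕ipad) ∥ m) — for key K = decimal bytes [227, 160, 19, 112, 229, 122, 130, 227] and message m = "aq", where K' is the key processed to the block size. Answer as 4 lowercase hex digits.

Key decimal bytes [227, 160, 19, 112, 229, 122, 130, 227] = e3 a0 13 70 e5 7a 82 e3 is 8 bytes > B = 6, so hash it first: H(key) = 5d 6d, then zero-pad to 6 bytes: K' = 5d 6d 00 00 00 00.
K' ⊕ ipad = 6b 5b 36 36 36 36.
Inner input = 6b 5b 36 36 36 36 ∥ 61 71.
Inner hash: even-index sum = 312 mod 256 = 56; odd-index sum = 312 mod 256 = 56 → 38 38.

3838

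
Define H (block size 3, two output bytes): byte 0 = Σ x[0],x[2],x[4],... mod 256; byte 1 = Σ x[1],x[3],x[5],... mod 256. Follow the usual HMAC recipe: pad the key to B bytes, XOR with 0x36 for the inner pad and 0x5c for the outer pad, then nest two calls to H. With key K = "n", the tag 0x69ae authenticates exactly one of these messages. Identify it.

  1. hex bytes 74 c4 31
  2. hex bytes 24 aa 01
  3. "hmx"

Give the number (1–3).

1

Key "n" = 6e is 1 byte ≤ B = 3; zero-pad to 3 bytes: K' = 6e 00 00.
K' ⊕ ipad = 58 36 36; K' ⊕ opad = 32 5c 5c.
m1: inner = H(58 36 36 74 c4 31) = 52 db; tag = H(32 5c 5c 52 db) = 69ae ← matches
m2: inner = H(58 36 36 24 aa 01) = 38 5b; tag = H(32 5c 5c 38 5b) = e994
m3: inner = H(58 36 36 68 6d 78) = fb 16; tag = H(32 5c 5c fb 16) = a457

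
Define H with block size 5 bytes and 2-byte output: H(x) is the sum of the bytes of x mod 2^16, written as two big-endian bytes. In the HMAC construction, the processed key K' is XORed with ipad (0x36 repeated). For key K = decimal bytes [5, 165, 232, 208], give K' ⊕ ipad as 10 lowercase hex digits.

3393dee636

Key decimal bytes [5, 165, 232, 208] = 05 a5 e8 d0 is 4 bytes ≤ B = 5; zero-pad to 5 bytes: K' = 05 a5 e8 d0 00.
XOR each byte with 0x36: 05⊕36=33, a5⊕36=93, e8⊕36=de, d0⊕36=e6, 00⊕36=36.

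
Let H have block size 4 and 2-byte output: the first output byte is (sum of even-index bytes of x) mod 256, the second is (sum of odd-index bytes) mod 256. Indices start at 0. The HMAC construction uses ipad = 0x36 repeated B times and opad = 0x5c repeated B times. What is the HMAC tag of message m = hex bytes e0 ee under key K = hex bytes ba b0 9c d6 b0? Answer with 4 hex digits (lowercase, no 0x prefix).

Key hex bytes ba b0 9c d6 b0 is 5 bytes > B = 4, so hash it first: H(key) = 06 86, then zero-pad to 4 bytes: K' = 06 86 00 00.
K' ⊕ ipad = 30 b0 36 36.  K' ⊕ opad = 5a da 5c 5c.
Inner input = (K'⊕ipad) ∥ m = 30 b0 36 36 ∥ e0 ee.
Inner hash: even-index sum = 326 mod 256 = 70; odd-index sum = 468 mod 256 = 212 → 46 d4.
Outer input = (K'⊕opad) ∥ inner = 5a da 5c 5c ∥ 46 d4.
Outer hash (tag): even-index sum = 252 mod 256 = 252; odd-index sum = 522 mod 256 = 10 → fc 0a.

fc0a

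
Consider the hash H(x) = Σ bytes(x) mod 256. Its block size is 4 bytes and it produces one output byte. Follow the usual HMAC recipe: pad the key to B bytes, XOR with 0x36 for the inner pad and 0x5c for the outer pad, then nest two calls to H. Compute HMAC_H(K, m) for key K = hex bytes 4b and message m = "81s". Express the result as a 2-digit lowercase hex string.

26

Key hex bytes 4b is 1 byte ≤ B = 4; zero-pad to 4 bytes: K' = 4b 00 00 00.
K' ⊕ ipad = 7d 36 36 36.  K' ⊕ opad = 17 5c 5c 5c.
Inner input = (K'⊕ipad) ∥ m = 7d 36 36 36 ∥ 38 31 73.
Inner hash: sum = 125+54+54+54+56+49+115 = 507; mod 256 = 251 → fb.
Outer input = (K'⊕opad) ∥ inner = 17 5c 5c 5c ∥ fb.
Outer hash (tag): sum = 23+92+92+92+251 = 550; mod 256 = 38 → 26.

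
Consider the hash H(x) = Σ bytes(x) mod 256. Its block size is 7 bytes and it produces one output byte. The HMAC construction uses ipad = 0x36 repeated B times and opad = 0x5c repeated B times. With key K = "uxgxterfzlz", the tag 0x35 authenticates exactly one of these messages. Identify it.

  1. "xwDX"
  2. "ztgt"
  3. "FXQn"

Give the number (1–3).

3

Key "uxgxterfzlz" = 75 78 67 78 74 65 72 66 7a 6c 7a is 11 bytes > B = 7, so hash it first: H(key) = dd, then zero-pad to 7 bytes: K' = dd 00 00 00 00 00 00.
K' ⊕ ipad = eb 36 36 36 36 36 36; K' ⊕ opad = 81 5c 5c 5c 5c 5c 5c.
m1: inner = H(eb 36 36 36 36 36 36 78 77 44 58) = ba; tag = H(81 5c 5c 5c 5c 5c 5c ba) = 63
m2: inner = H(eb 36 36 36 36 36 36 7a 74 67 74) = f8; tag = H(81 5c 5c 5c 5c 5c 5c f8) = a1
m3: inner = H(eb 36 36 36 36 36 36 46 58 51 6e) = 8c; tag = H(81 5c 5c 5c 5c 5c 5c 8c) = 35 ← matches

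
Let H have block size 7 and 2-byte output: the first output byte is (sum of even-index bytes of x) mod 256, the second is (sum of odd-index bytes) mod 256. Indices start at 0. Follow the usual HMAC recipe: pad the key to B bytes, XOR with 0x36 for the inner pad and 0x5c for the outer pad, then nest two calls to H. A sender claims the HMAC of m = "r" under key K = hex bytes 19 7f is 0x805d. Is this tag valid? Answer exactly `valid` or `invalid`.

invalid

Key hex bytes 19 7f is 2 bytes ≤ B = 7; zero-pad to 7 bytes: K' = 19 7f 00 00 00 00 00.
K' ⊕ ipad = 2f 49 36 36 36 36 36; K' ⊕ opad = 45 23 5c 5c 5c 5c 5c.
Inner hash: even-index sum = 209 mod 256 = 209; odd-index sum = 295 mod 256 = 39 → d1 27.
Outer hash (recomputed tag): even-index sum = 384 mod 256 = 128; odd-index sum = 428 mod 256 = 172 → 80 ac.
Recomputed tag = 80ac; claimed = 805d → mismatch.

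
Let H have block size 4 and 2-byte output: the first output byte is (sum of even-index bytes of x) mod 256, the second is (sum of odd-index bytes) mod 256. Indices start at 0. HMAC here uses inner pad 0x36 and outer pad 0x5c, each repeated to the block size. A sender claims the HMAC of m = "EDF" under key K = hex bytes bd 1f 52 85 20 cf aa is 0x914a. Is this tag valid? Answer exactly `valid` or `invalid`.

Key hex bytes bd 1f 52 85 20 cf aa is 7 bytes > B = 4, so hash it first: H(key) = d9 73, then zero-pad to 4 bytes: K' = d9 73 00 00.
K' ⊕ ipad = ef 45 36 36; K' ⊕ opad = 85 2f 5c 5c.
Inner hash: even-index sum = 432 mod 256 = 176; odd-index sum = 191 mod 256 = 191 → b0 bf.
Outer hash (recomputed tag): even-index sum = 401 mod 256 = 145; odd-index sum = 330 mod 256 = 74 → 91 4a.
Recomputed tag = 914a; claimed = 914a → match.

valid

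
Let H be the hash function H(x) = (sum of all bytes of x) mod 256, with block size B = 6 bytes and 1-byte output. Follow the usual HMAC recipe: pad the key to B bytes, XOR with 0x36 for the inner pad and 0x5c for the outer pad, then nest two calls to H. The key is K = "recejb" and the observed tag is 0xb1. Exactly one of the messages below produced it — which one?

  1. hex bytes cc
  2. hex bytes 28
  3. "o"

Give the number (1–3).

Key "recejb" = 72 65 63 65 6a 62 is exactly B = 6 bytes: K' = 72 65 63 65 6a 62.
K' ⊕ ipad = 44 53 55 53 5c 54; K' ⊕ opad = 2e 39 3f 39 36 3e.
m1: inner = H(44 53 55 53 5c 54 cc) = bb; tag = H(2e 39 3f 39 36 3e bb) = 0e
m2: inner = H(44 53 55 53 5c 54 28) = 17; tag = H(2e 39 3f 39 36 3e 17) = 6a
m3: inner = H(44 53 55 53 5c 54 6f) = 5e; tag = H(2e 39 3f 39 36 3e 5e) = b1 ← matches

3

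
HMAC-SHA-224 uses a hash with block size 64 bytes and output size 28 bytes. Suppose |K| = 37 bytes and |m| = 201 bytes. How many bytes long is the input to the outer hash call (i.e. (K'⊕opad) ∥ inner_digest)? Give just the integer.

92

Key is 37 ≤ 64 bytes, zero-padded: |K'| = 64.
Outer input = (K'⊕opad) ∥ H(inner) → 64 + 28 = 92 bytes.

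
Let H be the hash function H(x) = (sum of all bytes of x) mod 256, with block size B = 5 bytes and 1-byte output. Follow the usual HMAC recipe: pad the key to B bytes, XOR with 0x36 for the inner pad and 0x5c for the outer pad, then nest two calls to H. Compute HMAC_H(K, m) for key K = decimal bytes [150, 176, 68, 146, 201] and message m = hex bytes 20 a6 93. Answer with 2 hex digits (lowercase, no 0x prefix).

Key decimal bytes [150, 176, 68, 146, 201] = 96 b0 44 92 c9 is exactly B = 5 bytes: K' = 96 b0 44 92 c9.
K' ⊕ ipad = a0 86 72 a4 ff.  K' ⊕ opad = ca ec 18 ce 95.
Inner input = (K'⊕ipad) ∥ m = a0 86 72 a4 ff ∥ 20 a6 93.
Inner hash: sum = 160+134+114+164+255+32+166+147 = 1172; mod 256 = 148 → 94.
Outer input = (K'⊕opad) ∥ inner = ca ec 18 ce 95 ∥ 94.
Outer hash (tag): sum = 202+236+24+206+149+148 = 965; mod 256 = 197 → c5.

c5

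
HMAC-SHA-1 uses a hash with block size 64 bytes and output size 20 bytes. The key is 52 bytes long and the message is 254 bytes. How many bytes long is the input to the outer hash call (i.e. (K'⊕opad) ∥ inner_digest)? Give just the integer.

Key is 52 ≤ 64 bytes, zero-padded: |K'| = 64.
Outer input = (K'⊕opad) ∥ H(inner) → 64 + 20 = 84 bytes.

84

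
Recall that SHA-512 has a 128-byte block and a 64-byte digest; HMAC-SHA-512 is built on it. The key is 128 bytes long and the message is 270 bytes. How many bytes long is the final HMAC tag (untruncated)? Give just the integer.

64

The tag is one SHA-512 digest: 64 bytes.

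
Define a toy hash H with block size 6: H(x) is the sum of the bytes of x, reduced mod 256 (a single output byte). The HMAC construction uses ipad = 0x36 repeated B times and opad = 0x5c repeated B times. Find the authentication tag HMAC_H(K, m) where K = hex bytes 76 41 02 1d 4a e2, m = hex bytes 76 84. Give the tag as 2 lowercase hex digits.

Key hex bytes 76 41 02 1d 4a e2 is exactly B = 6 bytes: K' = 76 41 02 1d 4a e2.
K' ⊕ ipad = 40 77 34 2b 7c d4.  K' ⊕ opad = 2a 1d 5e 41 16 be.
Inner input = (K'⊕ipad) ∥ m = 40 77 34 2b 7c d4 ∥ 76 84.
Inner hash: sum = 64+119+52+43+124+212+118+132 = 864; mod 256 = 96 → 60.
Outer input = (K'⊕opad) ∥ inner = 2a 1d 5e 41 16 be ∥ 60.
Outer hash (tag): sum = 42+29+94+65+22+190+96 = 538; mod 256 = 26 → 1a.

1a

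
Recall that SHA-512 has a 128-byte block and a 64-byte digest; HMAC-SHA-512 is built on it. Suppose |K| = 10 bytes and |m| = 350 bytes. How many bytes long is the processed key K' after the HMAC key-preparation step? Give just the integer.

Key is 10 ≤ 128 bytes, zero-padded: |K'| = 128.

128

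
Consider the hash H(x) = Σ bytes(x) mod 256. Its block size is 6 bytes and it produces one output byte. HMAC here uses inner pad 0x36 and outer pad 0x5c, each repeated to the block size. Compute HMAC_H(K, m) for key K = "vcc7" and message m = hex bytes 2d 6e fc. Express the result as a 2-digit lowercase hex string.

Key "vcc7" = 76 63 63 37 is 4 bytes ≤ B = 6; zero-pad to 6 bytes: K' = 76 63 63 37 00 00.
K' ⊕ ipad = 40 55 55 01 36 36.  K' ⊕ opad = 2a 3f 3f 6b 5c 5c.
Inner input = (K'⊕ipad) ∥ m = 40 55 55 01 36 36 ∥ 2d 6e fc.
Inner hash: sum = 64+85+85+1+54+54+45+110+252 = 750; mod 256 = 238 → ee.
Outer input = (K'⊕opad) ∥ inner = 2a 3f 3f 6b 5c 5c ∥ ee.
Outer hash (tag): sum = 42+63+63+107+92+92+238 = 697; mod 256 = 185 → b9.

b9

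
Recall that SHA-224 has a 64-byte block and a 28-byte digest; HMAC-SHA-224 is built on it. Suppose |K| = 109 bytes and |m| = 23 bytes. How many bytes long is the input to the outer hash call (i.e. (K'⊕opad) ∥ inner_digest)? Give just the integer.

92

Key is 109 > 64 bytes, so it is hashed to 28 bytes then zero-padded to 64: |K'| = 64.
Outer input = (K'⊕opad) ∥ H(inner) → 64 + 28 = 92 bytes.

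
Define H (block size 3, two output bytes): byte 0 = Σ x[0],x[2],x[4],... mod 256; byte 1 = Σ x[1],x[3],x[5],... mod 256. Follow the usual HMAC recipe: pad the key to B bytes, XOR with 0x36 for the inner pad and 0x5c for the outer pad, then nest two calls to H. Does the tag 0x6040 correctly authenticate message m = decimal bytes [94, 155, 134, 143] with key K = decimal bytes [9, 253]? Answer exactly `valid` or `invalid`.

valid

Key decimal bytes [9, 253] = 09 fd is 2 bytes ≤ B = 3; zero-pad to 3 bytes: K' = 09 fd 00.
K' ⊕ ipad = 3f cb 36; K' ⊕ opad = 55 a1 5c.
Inner hash: even-index sum = 415 mod 256 = 159; odd-index sum = 431 mod 256 = 175 → 9f af.
Outer hash (recomputed tag): even-index sum = 352 mod 256 = 96; odd-index sum = 320 mod 256 = 64 → 60 40.
Recomputed tag = 6040; claimed = 6040 → match.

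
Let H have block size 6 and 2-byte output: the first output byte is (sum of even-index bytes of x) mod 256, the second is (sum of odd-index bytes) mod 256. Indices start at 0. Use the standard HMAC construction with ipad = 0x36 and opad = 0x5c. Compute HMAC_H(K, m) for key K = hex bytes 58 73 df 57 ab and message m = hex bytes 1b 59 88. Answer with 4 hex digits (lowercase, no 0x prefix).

Key hex bytes 58 73 df 57 ab is 5 bytes ≤ B = 6; zero-pad to 6 bytes: K' = 58 73 df 57 ab 00.
K' ⊕ ipad = 6e 45 e9 61 9d 36.  K' ⊕ opad = 04 2f 83 0b f7 5c.
Inner input = (K'⊕ipad) ∥ m = 6e 45 e9 61 9d 36 ∥ 1b 59 88.
Inner hash: even-index sum = 663 mod 256 = 151; odd-index sum = 309 mod 256 = 53 → 97 35.
Outer input = (K'⊕opad) ∥ inner = 04 2f 83 0b f7 5c ∥ 97 35.
Outer hash (tag): even-index sum = 533 mod 256 = 21; odd-index sum = 203 mod 256 = 203 → 15 cb.

15cb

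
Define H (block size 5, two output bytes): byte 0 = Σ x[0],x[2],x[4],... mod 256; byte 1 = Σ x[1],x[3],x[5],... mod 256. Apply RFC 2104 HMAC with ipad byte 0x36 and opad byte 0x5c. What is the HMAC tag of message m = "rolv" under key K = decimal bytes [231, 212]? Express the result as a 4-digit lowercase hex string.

6906

Key decimal bytes [231, 212] = e7 d4 is 2 bytes ≤ B = 5; zero-pad to 5 bytes: K' = e7 d4 00 00 00.
K' ⊕ ipad = d1 e2 36 36 36.  K' ⊕ opad = bb 88 5c 5c 5c.
Inner input = (K'⊕ipad) ∥ m = d1 e2 36 36 36 ∥ 72 6f 6c 76.
Inner hash: even-index sum = 546 mod 256 = 34; odd-index sum = 502 mod 256 = 246 → 22 f6.
Outer input = (K'⊕opad) ∥ inner = bb 88 5c 5c 5c ∥ 22 f6.
Outer hash (tag): even-index sum = 617 mod 256 = 105; odd-index sum = 262 mod 256 = 6 → 69 06.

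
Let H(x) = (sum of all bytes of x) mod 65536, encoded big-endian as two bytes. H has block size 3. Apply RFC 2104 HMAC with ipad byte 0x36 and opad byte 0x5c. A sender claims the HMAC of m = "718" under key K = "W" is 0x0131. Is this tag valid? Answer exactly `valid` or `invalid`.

Key "W" = 57 is 1 byte ≤ B = 3; zero-pad to 3 bytes: K' = 57 00 00.
K' ⊕ ipad = 61 36 36; K' ⊕ opad = 0b 5c 5c.
Inner hash: sum = 97+54+54+55+49+56 = 365 → 01 6d.
Outer hash (recomputed tag): sum = 11+92+92+1+109 = 305 → 01 31.
Recomputed tag = 0131; claimed = 0131 → match.

valid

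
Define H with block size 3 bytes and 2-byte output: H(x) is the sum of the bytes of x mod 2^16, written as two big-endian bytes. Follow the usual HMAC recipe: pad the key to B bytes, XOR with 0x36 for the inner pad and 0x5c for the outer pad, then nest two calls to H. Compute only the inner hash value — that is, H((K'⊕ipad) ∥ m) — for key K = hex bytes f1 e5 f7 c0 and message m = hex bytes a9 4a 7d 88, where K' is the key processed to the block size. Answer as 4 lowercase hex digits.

Key hex bytes f1 e5 f7 c0 is 4 bytes > B = 3, so hash it first: H(key) = 03 8d, then zero-pad to 3 bytes: K' = 03 8d 00.
K' ⊕ ipad = 35 bb 36.
Inner input = 35 bb 36 ∥ a9 4a 7d 88.
Inner hash: sum = 53+187+54+169+74+125+136 = 798 → 03 1e.

031e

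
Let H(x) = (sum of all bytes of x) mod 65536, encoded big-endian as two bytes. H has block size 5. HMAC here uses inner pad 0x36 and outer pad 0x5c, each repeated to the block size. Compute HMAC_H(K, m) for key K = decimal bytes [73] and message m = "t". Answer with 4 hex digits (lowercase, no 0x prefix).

0251

Key decimal bytes [73] = 49 is 1 byte ≤ B = 5; zero-pad to 5 bytes: K' = 49 00 00 00 00.
K' ⊕ ipad = 7f 36 36 36 36.  K' ⊕ opad = 15 5c 5c 5c 5c.
Inner input = (K'⊕ipad) ∥ m = 7f 36 36 36 36 ∥ 74.
Inner hash: sum = 127+54+54+54+54+116 = 459 → 01 cb.
Outer input = (K'⊕opad) ∥ inner = 15 5c 5c 5c 5c ∥ 01 cb.
Outer hash (tag): sum = 21+92+92+92+92+1+203 = 593 → 02 51.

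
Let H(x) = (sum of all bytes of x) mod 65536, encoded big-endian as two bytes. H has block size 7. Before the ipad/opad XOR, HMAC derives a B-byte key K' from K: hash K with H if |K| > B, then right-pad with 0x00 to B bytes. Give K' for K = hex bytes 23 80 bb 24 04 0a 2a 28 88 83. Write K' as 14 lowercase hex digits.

|K| = 10 > B = 7, so first hash the key.
H(K): sum = 35+128+187+36+4+10+42+40+136+131 = 749 → 02 ed.
Zero-pad H(K) = 02 ed to 7 bytes: K' = 02 ed 00 00 00 00 00.

02ed0000000000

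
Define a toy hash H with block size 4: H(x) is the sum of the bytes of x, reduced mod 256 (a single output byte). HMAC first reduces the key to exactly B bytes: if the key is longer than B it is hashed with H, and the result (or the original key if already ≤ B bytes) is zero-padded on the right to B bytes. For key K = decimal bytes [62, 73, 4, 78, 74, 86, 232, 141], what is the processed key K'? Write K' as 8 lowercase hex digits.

|K| = 8 > B = 4, so first hash the key.
H(K): sum = 62+73+4+78+74+86+232+141 = 750; mod 256 = 238 → ee.
Zero-pad H(K) = ee to 4 bytes: K' = ee 00 00 00.

ee000000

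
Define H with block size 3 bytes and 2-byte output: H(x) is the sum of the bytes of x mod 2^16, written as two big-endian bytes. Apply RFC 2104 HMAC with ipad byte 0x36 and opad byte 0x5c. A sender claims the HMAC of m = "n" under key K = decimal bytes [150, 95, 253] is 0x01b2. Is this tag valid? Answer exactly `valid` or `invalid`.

valid

Key decimal bytes [150, 95, 253] = 96 5f fd is exactly B = 3 bytes: K' = 96 5f fd.
K' ⊕ ipad = a0 69 cb; K' ⊕ opad = ca 03 a1.
Inner hash: sum = 160+105+203+110 = 578 → 02 42.
Outer hash (recomputed tag): sum = 202+3+161+2+66 = 434 → 01 b2.
Recomputed tag = 01b2; claimed = 01b2 → match.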